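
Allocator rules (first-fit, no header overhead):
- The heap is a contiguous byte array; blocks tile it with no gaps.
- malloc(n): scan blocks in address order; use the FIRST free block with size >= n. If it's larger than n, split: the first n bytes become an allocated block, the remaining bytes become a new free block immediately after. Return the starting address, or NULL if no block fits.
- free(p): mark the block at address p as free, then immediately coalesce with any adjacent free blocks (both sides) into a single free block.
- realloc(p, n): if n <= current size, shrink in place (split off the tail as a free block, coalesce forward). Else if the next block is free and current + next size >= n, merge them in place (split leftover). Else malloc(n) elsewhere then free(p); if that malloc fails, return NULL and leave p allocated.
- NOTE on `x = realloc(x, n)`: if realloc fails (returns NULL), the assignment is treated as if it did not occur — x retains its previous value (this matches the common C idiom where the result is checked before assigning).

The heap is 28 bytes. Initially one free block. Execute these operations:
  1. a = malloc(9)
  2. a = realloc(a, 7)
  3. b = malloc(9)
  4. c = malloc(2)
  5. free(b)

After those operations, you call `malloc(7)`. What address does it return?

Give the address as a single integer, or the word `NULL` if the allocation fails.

Op 1: a = malloc(9) -> a = 0; heap: [0-8 ALLOC][9-27 FREE]
Op 2: a = realloc(a, 7) -> a = 0; heap: [0-6 ALLOC][7-27 FREE]
Op 3: b = malloc(9) -> b = 7; heap: [0-6 ALLOC][7-15 ALLOC][16-27 FREE]
Op 4: c = malloc(2) -> c = 16; heap: [0-6 ALLOC][7-15 ALLOC][16-17 ALLOC][18-27 FREE]
Op 5: free(b) -> (freed b); heap: [0-6 ALLOC][7-15 FREE][16-17 ALLOC][18-27 FREE]
malloc(7): first-fit scan over [0-6 ALLOC][7-15 FREE][16-17 ALLOC][18-27 FREE] -> 7

Answer: 7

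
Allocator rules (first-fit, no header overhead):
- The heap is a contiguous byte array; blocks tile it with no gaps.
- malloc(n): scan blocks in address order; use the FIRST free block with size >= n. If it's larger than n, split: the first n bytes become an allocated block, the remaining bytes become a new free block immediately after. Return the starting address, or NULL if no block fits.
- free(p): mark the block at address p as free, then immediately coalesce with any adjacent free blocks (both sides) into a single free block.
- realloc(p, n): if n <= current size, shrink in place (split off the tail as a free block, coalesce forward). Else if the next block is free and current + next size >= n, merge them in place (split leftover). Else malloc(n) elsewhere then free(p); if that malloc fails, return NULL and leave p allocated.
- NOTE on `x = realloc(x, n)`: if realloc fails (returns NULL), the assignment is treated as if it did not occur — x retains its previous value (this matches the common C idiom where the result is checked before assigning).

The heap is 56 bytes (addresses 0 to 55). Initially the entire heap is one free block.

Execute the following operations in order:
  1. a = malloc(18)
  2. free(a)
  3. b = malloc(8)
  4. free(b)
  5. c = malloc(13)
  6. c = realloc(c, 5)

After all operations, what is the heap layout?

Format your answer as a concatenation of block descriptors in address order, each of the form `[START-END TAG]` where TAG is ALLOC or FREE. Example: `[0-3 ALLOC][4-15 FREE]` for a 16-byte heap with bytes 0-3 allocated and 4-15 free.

Answer: [0-4 ALLOC][5-55 FREE]

Derivation:
Op 1: a = malloc(18) -> a = 0; heap: [0-17 ALLOC][18-55 FREE]
Op 2: free(a) -> (freed a); heap: [0-55 FREE]
Op 3: b = malloc(8) -> b = 0; heap: [0-7 ALLOC][8-55 FREE]
Op 4: free(b) -> (freed b); heap: [0-55 FREE]
Op 5: c = malloc(13) -> c = 0; heap: [0-12 ALLOC][13-55 FREE]
Op 6: c = realloc(c, 5) -> c = 0; heap: [0-4 ALLOC][5-55 FREE]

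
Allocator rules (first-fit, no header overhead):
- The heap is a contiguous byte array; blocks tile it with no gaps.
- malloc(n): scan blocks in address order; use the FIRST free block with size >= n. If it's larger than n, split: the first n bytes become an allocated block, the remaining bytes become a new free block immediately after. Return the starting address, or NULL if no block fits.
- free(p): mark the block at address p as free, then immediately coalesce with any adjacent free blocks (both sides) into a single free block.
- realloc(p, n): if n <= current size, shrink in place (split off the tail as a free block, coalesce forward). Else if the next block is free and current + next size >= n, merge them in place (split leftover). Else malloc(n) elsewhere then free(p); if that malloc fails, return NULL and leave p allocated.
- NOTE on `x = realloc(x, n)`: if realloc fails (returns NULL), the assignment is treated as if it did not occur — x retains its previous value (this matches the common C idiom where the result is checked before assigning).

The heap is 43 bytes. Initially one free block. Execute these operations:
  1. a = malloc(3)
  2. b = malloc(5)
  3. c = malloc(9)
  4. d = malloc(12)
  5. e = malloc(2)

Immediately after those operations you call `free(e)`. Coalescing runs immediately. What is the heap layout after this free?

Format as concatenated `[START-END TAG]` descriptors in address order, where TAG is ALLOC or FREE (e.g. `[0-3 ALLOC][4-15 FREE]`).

Answer: [0-2 ALLOC][3-7 ALLOC][8-16 ALLOC][17-28 ALLOC][29-42 FREE]

Derivation:
Op 1: a = malloc(3) -> a = 0; heap: [0-2 ALLOC][3-42 FREE]
Op 2: b = malloc(5) -> b = 3; heap: [0-2 ALLOC][3-7 ALLOC][8-42 FREE]
Op 3: c = malloc(9) -> c = 8; heap: [0-2 ALLOC][3-7 ALLOC][8-16 ALLOC][17-42 FREE]
Op 4: d = malloc(12) -> d = 17; heap: [0-2 ALLOC][3-7 ALLOC][8-16 ALLOC][17-28 ALLOC][29-42 FREE]
Op 5: e = malloc(2) -> e = 29; heap: [0-2 ALLOC][3-7 ALLOC][8-16 ALLOC][17-28 ALLOC][29-30 ALLOC][31-42 FREE]
free(e): e = 29 -> block [29-30 ALLOC]; mark free, coalesce with adjacent free neighbors -> [0-2 ALLOC][3-7 ALLOC][8-16 ALLOC][17-28 ALLOC][29-42 FREE]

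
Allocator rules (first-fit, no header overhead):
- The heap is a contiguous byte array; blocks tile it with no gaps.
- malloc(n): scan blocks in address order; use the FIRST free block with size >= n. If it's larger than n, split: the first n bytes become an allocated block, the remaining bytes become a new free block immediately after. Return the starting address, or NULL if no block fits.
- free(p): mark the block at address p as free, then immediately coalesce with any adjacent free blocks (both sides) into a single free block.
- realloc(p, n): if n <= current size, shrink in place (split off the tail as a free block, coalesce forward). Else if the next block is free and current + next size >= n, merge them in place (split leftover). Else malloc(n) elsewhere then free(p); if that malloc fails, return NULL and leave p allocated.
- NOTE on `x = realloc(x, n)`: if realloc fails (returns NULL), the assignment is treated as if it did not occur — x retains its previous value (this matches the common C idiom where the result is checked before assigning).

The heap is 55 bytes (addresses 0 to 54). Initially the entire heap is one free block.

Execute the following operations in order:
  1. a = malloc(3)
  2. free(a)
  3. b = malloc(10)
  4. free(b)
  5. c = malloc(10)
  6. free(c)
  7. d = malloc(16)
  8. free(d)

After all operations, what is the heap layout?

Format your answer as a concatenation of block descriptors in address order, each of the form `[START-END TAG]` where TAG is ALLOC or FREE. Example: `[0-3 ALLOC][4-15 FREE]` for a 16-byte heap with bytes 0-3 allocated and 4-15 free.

Op 1: a = malloc(3) -> a = 0; heap: [0-2 ALLOC][3-54 FREE]
Op 2: free(a) -> (freed a); heap: [0-54 FREE]
Op 3: b = malloc(10) -> b = 0; heap: [0-9 ALLOC][10-54 FREE]
Op 4: free(b) -> (freed b); heap: [0-54 FREE]
Op 5: c = malloc(10) -> c = 0; heap: [0-9 ALLOC][10-54 FREE]
Op 6: free(c) -> (freed c); heap: [0-54 FREE]
Op 7: d = malloc(16) -> d = 0; heap: [0-15 ALLOC][16-54 FREE]
Op 8: free(d) -> (freed d); heap: [0-54 FREE]

Answer: [0-54 FREE]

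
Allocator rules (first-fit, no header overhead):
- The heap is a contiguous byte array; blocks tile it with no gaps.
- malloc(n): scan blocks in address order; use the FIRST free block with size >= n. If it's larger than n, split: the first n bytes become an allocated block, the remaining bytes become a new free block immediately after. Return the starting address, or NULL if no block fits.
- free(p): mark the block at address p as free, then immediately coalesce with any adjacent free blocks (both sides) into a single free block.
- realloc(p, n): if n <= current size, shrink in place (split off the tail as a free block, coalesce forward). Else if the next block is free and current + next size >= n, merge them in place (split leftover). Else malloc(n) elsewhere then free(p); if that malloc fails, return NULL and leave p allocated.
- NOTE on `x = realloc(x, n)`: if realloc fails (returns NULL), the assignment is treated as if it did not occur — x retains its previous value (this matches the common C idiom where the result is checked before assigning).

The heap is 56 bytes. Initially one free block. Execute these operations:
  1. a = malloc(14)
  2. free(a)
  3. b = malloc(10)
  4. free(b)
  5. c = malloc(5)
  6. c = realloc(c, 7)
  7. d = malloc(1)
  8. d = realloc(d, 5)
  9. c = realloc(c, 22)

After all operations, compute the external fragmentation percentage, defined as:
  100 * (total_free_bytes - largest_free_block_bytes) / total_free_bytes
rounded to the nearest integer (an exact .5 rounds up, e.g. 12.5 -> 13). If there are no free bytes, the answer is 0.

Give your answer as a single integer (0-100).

Op 1: a = malloc(14) -> a = 0; heap: [0-13 ALLOC][14-55 FREE]
Op 2: free(a) -> (freed a); heap: [0-55 FREE]
Op 3: b = malloc(10) -> b = 0; heap: [0-9 ALLOC][10-55 FREE]
Op 4: free(b) -> (freed b); heap: [0-55 FREE]
Op 5: c = malloc(5) -> c = 0; heap: [0-4 ALLOC][5-55 FREE]
Op 6: c = realloc(c, 7) -> c = 0; heap: [0-6 ALLOC][7-55 FREE]
Op 7: d = malloc(1) -> d = 7; heap: [0-6 ALLOC][7-7 ALLOC][8-55 FREE]
Op 8: d = realloc(d, 5) -> d = 7; heap: [0-6 ALLOC][7-11 ALLOC][12-55 FREE]
Op 9: c = realloc(c, 22) -> c = 12; heap: [0-6 FREE][7-11 ALLOC][12-33 ALLOC][34-55 FREE]
Free blocks: [7 22] total_free=29 largest=22 -> 100*(29-22)/29 = 700/29 ≈ 24.138 -> rounds to 24

Answer: 24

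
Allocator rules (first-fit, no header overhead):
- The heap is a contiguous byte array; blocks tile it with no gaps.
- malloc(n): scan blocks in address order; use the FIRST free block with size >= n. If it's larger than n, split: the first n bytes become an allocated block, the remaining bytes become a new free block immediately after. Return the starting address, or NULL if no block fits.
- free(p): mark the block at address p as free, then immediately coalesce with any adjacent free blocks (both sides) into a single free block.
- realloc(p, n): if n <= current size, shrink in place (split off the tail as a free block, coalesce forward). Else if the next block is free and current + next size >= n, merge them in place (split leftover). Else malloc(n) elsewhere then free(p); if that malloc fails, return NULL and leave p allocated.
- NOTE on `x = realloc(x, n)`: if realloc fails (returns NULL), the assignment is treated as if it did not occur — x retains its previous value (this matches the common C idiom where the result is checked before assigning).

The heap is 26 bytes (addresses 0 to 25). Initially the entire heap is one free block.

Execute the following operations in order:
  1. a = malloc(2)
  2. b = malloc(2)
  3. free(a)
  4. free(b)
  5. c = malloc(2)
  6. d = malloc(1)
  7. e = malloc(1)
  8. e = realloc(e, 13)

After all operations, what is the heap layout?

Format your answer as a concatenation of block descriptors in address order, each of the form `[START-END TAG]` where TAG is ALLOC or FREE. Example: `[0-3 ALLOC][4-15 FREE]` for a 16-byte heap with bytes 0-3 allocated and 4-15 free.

Answer: [0-1 ALLOC][2-2 ALLOC][3-15 ALLOC][16-25 FREE]

Derivation:
Op 1: a = malloc(2) -> a = 0; heap: [0-1 ALLOC][2-25 FREE]
Op 2: b = malloc(2) -> b = 2; heap: [0-1 ALLOC][2-3 ALLOC][4-25 FREE]
Op 3: free(a) -> (freed a); heap: [0-1 FREE][2-3 ALLOC][4-25 FREE]
Op 4: free(b) -> (freed b); heap: [0-25 FREE]
Op 5: c = malloc(2) -> c = 0; heap: [0-1 ALLOC][2-25 FREE]
Op 6: d = malloc(1) -> d = 2; heap: [0-1 ALLOC][2-2 ALLOC][3-25 FREE]
Op 7: e = malloc(1) -> e = 3; heap: [0-1 ALLOC][2-2 ALLOC][3-3 ALLOC][4-25 FREE]
Op 8: e = realloc(e, 13) -> e = 3; heap: [0-1 ALLOC][2-2 ALLOC][3-15 ALLOC][16-25 FREE]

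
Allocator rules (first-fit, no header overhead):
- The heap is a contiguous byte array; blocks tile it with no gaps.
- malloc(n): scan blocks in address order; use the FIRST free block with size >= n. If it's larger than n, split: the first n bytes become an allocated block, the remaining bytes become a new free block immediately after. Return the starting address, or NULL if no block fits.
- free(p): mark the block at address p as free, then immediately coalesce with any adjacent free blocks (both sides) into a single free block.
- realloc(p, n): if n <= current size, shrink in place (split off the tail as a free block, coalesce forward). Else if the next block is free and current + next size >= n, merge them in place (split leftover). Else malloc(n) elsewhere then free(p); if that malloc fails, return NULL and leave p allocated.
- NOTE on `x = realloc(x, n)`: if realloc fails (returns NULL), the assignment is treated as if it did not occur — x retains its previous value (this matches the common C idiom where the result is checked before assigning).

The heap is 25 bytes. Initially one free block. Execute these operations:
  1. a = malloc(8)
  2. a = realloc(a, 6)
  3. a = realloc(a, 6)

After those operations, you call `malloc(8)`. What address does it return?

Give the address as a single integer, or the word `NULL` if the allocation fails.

Answer: 6

Derivation:
Op 1: a = malloc(8) -> a = 0; heap: [0-7 ALLOC][8-24 FREE]
Op 2: a = realloc(a, 6) -> a = 0; heap: [0-5 ALLOC][6-24 FREE]
Op 3: a = realloc(a, 6) -> a = 0; heap: [0-5 ALLOC][6-24 FREE]
malloc(8): first-fit scan over [0-5 ALLOC][6-24 FREE] -> 6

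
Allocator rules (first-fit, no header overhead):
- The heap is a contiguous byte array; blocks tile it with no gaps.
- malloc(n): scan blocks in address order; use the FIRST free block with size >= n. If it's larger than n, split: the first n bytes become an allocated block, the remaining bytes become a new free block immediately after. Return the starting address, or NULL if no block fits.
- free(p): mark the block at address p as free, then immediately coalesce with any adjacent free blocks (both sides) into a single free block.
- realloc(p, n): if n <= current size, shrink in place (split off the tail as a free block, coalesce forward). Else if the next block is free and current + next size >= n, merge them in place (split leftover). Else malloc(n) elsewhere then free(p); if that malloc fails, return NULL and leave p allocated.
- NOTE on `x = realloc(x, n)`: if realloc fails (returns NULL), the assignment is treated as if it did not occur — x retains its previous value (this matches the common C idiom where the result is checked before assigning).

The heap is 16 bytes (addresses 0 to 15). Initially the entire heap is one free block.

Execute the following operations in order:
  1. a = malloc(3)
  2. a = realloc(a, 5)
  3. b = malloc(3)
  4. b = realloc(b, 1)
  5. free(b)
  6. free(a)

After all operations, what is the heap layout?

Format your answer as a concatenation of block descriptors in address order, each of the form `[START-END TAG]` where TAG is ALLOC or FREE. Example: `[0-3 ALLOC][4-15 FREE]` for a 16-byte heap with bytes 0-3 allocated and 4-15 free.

Answer: [0-15 FREE]

Derivation:
Op 1: a = malloc(3) -> a = 0; heap: [0-2 ALLOC][3-15 FREE]
Op 2: a = realloc(a, 5) -> a = 0; heap: [0-4 ALLOC][5-15 FREE]
Op 3: b = malloc(3) -> b = 5; heap: [0-4 ALLOC][5-7 ALLOC][8-15 FREE]
Op 4: b = realloc(b, 1) -> b = 5; heap: [0-4 ALLOC][5-5 ALLOC][6-15 FREE]
Op 5: free(b) -> (freed b); heap: [0-4 ALLOC][5-15 FREE]
Op 6: free(a) -> (freed a); heap: [0-15 FREE]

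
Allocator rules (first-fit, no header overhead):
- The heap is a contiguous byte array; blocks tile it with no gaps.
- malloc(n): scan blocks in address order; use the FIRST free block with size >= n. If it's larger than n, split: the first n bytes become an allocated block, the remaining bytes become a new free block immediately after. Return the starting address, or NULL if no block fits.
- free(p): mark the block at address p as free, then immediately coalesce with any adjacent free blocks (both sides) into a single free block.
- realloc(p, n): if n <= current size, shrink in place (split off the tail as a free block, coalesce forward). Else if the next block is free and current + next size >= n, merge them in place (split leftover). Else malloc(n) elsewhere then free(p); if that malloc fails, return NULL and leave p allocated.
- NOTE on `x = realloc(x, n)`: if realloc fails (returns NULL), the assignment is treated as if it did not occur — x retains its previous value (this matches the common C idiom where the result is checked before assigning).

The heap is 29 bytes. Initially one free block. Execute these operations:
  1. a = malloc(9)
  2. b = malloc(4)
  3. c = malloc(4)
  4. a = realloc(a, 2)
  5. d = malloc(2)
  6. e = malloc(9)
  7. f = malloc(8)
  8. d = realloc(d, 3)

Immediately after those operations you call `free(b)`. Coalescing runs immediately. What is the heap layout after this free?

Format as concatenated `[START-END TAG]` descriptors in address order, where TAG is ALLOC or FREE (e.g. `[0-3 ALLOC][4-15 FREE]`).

Op 1: a = malloc(9) -> a = 0; heap: [0-8 ALLOC][9-28 FREE]
Op 2: b = malloc(4) -> b = 9; heap: [0-8 ALLOC][9-12 ALLOC][13-28 FREE]
Op 3: c = malloc(4) -> c = 13; heap: [0-8 ALLOC][9-12 ALLOC][13-16 ALLOC][17-28 FREE]
Op 4: a = realloc(a, 2) -> a = 0; heap: [0-1 ALLOC][2-8 FREE][9-12 ALLOC][13-16 ALLOC][17-28 FREE]
Op 5: d = malloc(2) -> d = 2; heap: [0-1 ALLOC][2-3 ALLOC][4-8 FREE][9-12 ALLOC][13-16 ALLOC][17-28 FREE]
Op 6: e = malloc(9) -> e = 17; heap: [0-1 ALLOC][2-3 ALLOC][4-8 FREE][9-12 ALLOC][13-16 ALLOC][17-25 ALLOC][26-28 FREE]
Op 7: f = malloc(8) -> f = NULL; heap: [0-1 ALLOC][2-3 ALLOC][4-8 FREE][9-12 ALLOC][13-16 ALLOC][17-25 ALLOC][26-28 FREE]
Op 8: d = realloc(d, 3) -> d = 2; heap: [0-1 ALLOC][2-4 ALLOC][5-8 FREE][9-12 ALLOC][13-16 ALLOC][17-25 ALLOC][26-28 FREE]
free(b): b = 9 -> block [9-12 ALLOC]; mark free, coalesce with adjacent free neighbors -> [0-1 ALLOC][2-4 ALLOC][5-12 FREE][13-16 ALLOC][17-25 ALLOC][26-28 FREE]

Answer: [0-1 ALLOC][2-4 ALLOC][5-12 FREE][13-16 ALLOC][17-25 ALLOC][26-28 FREE]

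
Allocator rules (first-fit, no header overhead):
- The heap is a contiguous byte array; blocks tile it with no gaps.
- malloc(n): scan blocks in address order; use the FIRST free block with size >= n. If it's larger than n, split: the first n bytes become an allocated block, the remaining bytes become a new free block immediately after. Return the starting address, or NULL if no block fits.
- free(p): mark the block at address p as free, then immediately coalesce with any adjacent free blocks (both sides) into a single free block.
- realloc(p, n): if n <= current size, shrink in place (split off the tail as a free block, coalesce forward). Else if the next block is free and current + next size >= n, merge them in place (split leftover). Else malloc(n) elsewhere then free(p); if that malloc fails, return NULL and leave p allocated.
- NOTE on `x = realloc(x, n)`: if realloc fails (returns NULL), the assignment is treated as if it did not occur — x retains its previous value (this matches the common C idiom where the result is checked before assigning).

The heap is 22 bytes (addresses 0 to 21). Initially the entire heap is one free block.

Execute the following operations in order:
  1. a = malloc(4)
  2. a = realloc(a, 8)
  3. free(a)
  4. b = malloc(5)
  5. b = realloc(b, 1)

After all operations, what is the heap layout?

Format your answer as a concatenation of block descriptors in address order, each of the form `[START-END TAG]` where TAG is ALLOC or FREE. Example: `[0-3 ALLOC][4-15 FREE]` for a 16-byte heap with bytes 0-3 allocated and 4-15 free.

Answer: [0-0 ALLOC][1-21 FREE]

Derivation:
Op 1: a = malloc(4) -> a = 0; heap: [0-3 ALLOC][4-21 FREE]
Op 2: a = realloc(a, 8) -> a = 0; heap: [0-7 ALLOC][8-21 FREE]
Op 3: free(a) -> (freed a); heap: [0-21 FREE]
Op 4: b = malloc(5) -> b = 0; heap: [0-4 ALLOC][5-21 FREE]
Op 5: b = realloc(b, 1) -> b = 0; heap: [0-0 ALLOC][1-21 FREE]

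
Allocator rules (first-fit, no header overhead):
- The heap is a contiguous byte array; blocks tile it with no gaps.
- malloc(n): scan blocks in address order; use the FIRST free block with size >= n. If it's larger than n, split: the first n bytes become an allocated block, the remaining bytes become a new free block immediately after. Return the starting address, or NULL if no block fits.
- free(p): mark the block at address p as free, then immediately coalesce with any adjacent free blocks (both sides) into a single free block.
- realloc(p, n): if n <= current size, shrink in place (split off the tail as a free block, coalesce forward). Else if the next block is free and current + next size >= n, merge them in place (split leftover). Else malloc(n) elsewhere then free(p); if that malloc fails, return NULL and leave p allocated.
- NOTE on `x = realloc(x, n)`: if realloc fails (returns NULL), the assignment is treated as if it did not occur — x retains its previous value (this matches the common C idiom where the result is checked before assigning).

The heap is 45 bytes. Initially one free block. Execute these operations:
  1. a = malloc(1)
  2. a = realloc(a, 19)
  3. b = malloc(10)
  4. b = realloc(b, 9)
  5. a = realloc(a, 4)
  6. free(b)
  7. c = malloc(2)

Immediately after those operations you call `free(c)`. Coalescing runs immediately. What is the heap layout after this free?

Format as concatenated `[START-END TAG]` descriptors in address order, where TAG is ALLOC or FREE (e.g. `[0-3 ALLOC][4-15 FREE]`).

Op 1: a = malloc(1) -> a = 0; heap: [0-0 ALLOC][1-44 FREE]
Op 2: a = realloc(a, 19) -> a = 0; heap: [0-18 ALLOC][19-44 FREE]
Op 3: b = malloc(10) -> b = 19; heap: [0-18 ALLOC][19-28 ALLOC][29-44 FREE]
Op 4: b = realloc(b, 9) -> b = 19; heap: [0-18 ALLOC][19-27 ALLOC][28-44 FREE]
Op 5: a = realloc(a, 4) -> a = 0; heap: [0-3 ALLOC][4-18 FREE][19-27 ALLOC][28-44 FREE]
Op 6: free(b) -> (freed b); heap: [0-3 ALLOC][4-44 FREE]
Op 7: c = malloc(2) -> c = 4; heap: [0-3 ALLOC][4-5 ALLOC][6-44 FREE]
free(c): c = 4 -> block [4-5 ALLOC]; mark free, coalesce with adjacent free neighbors -> [0-3 ALLOC][4-44 FREE]

Answer: [0-3 ALLOC][4-44 FREE]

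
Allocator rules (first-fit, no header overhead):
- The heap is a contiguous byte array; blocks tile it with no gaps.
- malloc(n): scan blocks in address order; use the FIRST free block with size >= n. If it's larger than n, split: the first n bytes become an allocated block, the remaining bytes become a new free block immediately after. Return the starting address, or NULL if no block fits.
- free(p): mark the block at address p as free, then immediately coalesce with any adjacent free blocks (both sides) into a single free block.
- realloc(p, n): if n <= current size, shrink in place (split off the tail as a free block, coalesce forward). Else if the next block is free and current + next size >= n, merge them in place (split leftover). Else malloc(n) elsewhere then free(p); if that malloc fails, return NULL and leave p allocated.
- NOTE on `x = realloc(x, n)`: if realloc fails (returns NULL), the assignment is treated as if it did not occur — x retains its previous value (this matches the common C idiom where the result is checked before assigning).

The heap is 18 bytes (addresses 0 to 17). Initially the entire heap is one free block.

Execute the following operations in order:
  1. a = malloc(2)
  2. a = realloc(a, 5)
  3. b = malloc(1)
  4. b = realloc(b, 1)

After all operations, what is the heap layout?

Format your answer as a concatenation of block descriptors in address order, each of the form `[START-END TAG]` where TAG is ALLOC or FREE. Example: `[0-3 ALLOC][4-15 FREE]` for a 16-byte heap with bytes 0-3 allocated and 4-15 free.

Answer: [0-4 ALLOC][5-5 ALLOC][6-17 FREE]

Derivation:
Op 1: a = malloc(2) -> a = 0; heap: [0-1 ALLOC][2-17 FREE]
Op 2: a = realloc(a, 5) -> a = 0; heap: [0-4 ALLOC][5-17 FREE]
Op 3: b = malloc(1) -> b = 5; heap: [0-4 ALLOC][5-5 ALLOC][6-17 FREE]
Op 4: b = realloc(b, 1) -> b = 5; heap: [0-4 ALLOC][5-5 ALLOC][6-17 FREE]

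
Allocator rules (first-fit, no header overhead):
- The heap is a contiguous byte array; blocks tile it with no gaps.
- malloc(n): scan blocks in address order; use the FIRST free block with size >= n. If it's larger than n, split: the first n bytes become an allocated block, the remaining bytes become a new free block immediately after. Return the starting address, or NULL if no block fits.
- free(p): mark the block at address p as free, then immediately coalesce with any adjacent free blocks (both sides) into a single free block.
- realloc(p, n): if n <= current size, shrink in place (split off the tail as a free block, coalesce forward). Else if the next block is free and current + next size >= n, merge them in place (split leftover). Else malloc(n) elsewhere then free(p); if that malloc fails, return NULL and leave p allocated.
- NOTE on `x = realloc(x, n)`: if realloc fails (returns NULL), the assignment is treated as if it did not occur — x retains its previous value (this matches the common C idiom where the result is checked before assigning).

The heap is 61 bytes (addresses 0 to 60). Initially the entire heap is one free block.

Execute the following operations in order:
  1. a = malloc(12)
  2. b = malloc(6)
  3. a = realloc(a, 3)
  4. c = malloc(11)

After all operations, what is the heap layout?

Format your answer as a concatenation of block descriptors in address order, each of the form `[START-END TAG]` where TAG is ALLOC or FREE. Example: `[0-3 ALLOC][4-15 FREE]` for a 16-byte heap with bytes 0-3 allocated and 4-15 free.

Op 1: a = malloc(12) -> a = 0; heap: [0-11 ALLOC][12-60 FREE]
Op 2: b = malloc(6) -> b = 12; heap: [0-11 ALLOC][12-17 ALLOC][18-60 FREE]
Op 3: a = realloc(a, 3) -> a = 0; heap: [0-2 ALLOC][3-11 FREE][12-17 ALLOC][18-60 FREE]
Op 4: c = malloc(11) -> c = 18; heap: [0-2 ALLOC][3-11 FREE][12-17 ALLOC][18-28 ALLOC][29-60 FREE]

Answer: [0-2 ALLOC][3-11 FREE][12-17 ALLOC][18-28 ALLOC][29-60 FREE]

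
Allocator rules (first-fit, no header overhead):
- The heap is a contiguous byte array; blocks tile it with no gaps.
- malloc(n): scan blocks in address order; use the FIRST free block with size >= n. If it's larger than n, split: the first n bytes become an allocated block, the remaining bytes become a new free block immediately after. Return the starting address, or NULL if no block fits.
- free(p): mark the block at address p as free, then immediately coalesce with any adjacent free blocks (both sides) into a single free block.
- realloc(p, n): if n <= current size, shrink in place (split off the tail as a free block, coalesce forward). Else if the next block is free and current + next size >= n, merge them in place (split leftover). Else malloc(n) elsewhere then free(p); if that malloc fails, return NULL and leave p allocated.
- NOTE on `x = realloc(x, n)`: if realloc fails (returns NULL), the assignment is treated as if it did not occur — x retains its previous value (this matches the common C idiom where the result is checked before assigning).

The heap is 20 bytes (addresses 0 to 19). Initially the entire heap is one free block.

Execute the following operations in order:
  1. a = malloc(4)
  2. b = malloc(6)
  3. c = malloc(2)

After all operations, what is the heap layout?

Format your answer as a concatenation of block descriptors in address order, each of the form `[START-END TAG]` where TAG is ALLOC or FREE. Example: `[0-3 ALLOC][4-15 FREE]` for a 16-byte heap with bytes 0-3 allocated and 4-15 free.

Op 1: a = malloc(4) -> a = 0; heap: [0-3 ALLOC][4-19 FREE]
Op 2: b = malloc(6) -> b = 4; heap: [0-3 ALLOC][4-9 ALLOC][10-19 FREE]
Op 3: c = malloc(2) -> c = 10; heap: [0-3 ALLOC][4-9 ALLOC][10-11 ALLOC][12-19 FREE]

Answer: [0-3 ALLOC][4-9 ALLOC][10-11 ALLOC][12-19 FREE]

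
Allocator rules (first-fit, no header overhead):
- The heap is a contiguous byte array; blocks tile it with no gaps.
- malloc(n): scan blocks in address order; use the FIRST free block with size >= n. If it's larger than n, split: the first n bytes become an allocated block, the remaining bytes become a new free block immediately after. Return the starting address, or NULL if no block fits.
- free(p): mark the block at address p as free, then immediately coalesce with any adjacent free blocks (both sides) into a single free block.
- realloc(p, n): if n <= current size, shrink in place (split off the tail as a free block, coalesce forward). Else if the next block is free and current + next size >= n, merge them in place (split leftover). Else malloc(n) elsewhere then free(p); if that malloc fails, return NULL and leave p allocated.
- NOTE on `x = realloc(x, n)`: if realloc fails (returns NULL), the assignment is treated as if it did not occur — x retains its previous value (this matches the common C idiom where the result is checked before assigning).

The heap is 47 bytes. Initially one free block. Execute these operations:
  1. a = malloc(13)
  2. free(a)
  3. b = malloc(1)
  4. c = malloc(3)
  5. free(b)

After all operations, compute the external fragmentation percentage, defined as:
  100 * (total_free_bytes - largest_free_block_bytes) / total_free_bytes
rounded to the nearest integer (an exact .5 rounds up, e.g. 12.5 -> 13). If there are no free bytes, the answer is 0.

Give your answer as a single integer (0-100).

Op 1: a = malloc(13) -> a = 0; heap: [0-12 ALLOC][13-46 FREE]
Op 2: free(a) -> (freed a); heap: [0-46 FREE]
Op 3: b = malloc(1) -> b = 0; heap: [0-0 ALLOC][1-46 FREE]
Op 4: c = malloc(3) -> c = 1; heap: [0-0 ALLOC][1-3 ALLOC][4-46 FREE]
Op 5: free(b) -> (freed b); heap: [0-0 FREE][1-3 ALLOC][4-46 FREE]
Free blocks: [1 43] total_free=44 largest=43 -> 100*(44-43)/44 = 100/44 ≈ 2.273 -> rounds to 2

Answer: 2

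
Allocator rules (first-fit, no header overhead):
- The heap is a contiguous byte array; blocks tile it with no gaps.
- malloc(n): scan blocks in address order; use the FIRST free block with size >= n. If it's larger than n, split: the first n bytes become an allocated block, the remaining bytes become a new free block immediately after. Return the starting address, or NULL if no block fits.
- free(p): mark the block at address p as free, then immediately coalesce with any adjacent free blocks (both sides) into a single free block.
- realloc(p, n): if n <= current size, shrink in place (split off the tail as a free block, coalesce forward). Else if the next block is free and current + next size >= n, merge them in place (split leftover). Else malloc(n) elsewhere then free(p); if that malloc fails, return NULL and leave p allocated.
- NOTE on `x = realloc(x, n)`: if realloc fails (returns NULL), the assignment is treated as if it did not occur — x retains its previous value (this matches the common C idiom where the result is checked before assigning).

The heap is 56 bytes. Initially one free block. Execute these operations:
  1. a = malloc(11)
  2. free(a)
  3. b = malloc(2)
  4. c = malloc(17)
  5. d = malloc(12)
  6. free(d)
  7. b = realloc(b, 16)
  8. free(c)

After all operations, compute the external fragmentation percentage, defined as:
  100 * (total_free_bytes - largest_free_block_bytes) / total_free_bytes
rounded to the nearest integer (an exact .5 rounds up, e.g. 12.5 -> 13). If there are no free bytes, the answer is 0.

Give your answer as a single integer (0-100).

Answer: 48

Derivation:
Op 1: a = malloc(11) -> a = 0; heap: [0-10 ALLOC][11-55 FREE]
Op 2: free(a) -> (freed a); heap: [0-55 FREE]
Op 3: b = malloc(2) -> b = 0; heap: [0-1 ALLOC][2-55 FREE]
Op 4: c = malloc(17) -> c = 2; heap: [0-1 ALLOC][2-18 ALLOC][19-55 FREE]
Op 5: d = malloc(12) -> d = 19; heap: [0-1 ALLOC][2-18 ALLOC][19-30 ALLOC][31-55 FREE]
Op 6: free(d) -> (freed d); heap: [0-1 ALLOC][2-18 ALLOC][19-55 FREE]
Op 7: b = realloc(b, 16) -> b = 19; heap: [0-1 FREE][2-18 ALLOC][19-34 ALLOC][35-55 FREE]
Op 8: free(c) -> (freed c); heap: [0-18 FREE][19-34 ALLOC][35-55 FREE]
Free blocks: [19 21] total_free=40 largest=21 -> 100*(40-21)/40 = 1900/40 = 47.5 -> rounds to 48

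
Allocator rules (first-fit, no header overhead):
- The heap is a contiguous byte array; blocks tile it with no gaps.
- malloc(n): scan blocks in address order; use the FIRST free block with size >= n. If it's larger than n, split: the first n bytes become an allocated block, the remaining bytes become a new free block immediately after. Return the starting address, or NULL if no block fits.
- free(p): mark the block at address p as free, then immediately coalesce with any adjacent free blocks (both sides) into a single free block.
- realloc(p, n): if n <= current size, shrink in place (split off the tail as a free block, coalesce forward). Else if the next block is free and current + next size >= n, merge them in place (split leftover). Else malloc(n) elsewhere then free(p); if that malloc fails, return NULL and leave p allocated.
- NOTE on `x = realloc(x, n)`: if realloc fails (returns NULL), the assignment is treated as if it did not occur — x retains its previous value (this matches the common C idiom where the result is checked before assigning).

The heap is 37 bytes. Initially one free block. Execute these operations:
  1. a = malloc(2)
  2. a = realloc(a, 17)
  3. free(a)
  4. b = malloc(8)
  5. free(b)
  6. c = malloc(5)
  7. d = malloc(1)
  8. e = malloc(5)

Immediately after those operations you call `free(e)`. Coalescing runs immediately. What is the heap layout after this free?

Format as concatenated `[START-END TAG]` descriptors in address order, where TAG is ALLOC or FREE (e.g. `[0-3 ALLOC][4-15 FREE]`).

Op 1: a = malloc(2) -> a = 0; heap: [0-1 ALLOC][2-36 FREE]
Op 2: a = realloc(a, 17) -> a = 0; heap: [0-16 ALLOC][17-36 FREE]
Op 3: free(a) -> (freed a); heap: [0-36 FREE]
Op 4: b = malloc(8) -> b = 0; heap: [0-7 ALLOC][8-36 FREE]
Op 5: free(b) -> (freed b); heap: [0-36 FREE]
Op 6: c = malloc(5) -> c = 0; heap: [0-4 ALLOC][5-36 FREE]
Op 7: d = malloc(1) -> d = 5; heap: [0-4 ALLOC][5-5 ALLOC][6-36 FREE]
Op 8: e = malloc(5) -> e = 6; heap: [0-4 ALLOC][5-5 ALLOC][6-10 ALLOC][11-36 FREE]
free(e): e = 6 -> block [6-10 ALLOC]; mark free, coalesce with adjacent free neighbors -> [0-4 ALLOC][5-5 ALLOC][6-36 FREE]

Answer: [0-4 ALLOC][5-5 ALLOC][6-36 FREE]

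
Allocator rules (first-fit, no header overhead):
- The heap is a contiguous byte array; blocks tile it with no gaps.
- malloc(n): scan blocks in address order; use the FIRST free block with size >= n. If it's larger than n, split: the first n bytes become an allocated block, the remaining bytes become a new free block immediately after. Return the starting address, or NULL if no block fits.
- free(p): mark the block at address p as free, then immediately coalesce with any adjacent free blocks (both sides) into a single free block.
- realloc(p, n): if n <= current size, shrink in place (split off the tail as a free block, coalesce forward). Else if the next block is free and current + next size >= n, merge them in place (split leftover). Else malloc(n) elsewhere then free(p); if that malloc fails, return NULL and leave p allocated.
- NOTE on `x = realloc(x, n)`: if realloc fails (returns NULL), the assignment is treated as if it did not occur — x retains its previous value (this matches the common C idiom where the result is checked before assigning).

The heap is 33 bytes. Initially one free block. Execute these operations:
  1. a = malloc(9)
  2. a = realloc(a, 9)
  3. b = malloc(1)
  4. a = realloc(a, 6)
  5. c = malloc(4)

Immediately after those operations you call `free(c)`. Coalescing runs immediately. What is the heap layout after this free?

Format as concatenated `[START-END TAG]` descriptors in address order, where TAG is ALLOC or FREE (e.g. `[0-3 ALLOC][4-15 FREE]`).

Op 1: a = malloc(9) -> a = 0; heap: [0-8 ALLOC][9-32 FREE]
Op 2: a = realloc(a, 9) -> a = 0; heap: [0-8 ALLOC][9-32 FREE]
Op 3: b = malloc(1) -> b = 9; heap: [0-8 ALLOC][9-9 ALLOC][10-32 FREE]
Op 4: a = realloc(a, 6) -> a = 0; heap: [0-5 ALLOC][6-8 FREE][9-9 ALLOC][10-32 FREE]
Op 5: c = malloc(4) -> c = 10; heap: [0-5 ALLOC][6-8 FREE][9-9 ALLOC][10-13 ALLOC][14-32 FREE]
free(c): c = 10 -> block [10-13 ALLOC]; mark free, coalesce with adjacent free neighbors -> [0-5 ALLOC][6-8 FREE][9-9 ALLOC][10-32 FREE]

Answer: [0-5 ALLOC][6-8 FREE][9-9 ALLOC][10-32 FREE]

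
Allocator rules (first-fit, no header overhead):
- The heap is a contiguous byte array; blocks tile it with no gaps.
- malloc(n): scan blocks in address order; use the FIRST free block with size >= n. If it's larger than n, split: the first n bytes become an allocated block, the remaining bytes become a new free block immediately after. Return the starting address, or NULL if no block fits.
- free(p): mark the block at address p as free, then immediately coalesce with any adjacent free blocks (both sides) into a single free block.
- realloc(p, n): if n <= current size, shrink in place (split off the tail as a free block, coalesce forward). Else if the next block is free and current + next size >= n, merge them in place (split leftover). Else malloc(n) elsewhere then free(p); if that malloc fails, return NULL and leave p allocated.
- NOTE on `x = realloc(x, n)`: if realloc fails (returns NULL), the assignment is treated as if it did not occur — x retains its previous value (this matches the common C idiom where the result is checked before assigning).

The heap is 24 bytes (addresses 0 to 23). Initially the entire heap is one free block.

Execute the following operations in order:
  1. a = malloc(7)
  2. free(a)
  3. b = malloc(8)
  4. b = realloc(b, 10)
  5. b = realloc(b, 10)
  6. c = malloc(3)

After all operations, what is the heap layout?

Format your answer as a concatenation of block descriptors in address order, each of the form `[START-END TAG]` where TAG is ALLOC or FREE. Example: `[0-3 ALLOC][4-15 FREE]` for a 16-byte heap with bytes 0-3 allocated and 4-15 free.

Answer: [0-9 ALLOC][10-12 ALLOC][13-23 FREE]

Derivation:
Op 1: a = malloc(7) -> a = 0; heap: [0-6 ALLOC][7-23 FREE]
Op 2: free(a) -> (freed a); heap: [0-23 FREE]
Op 3: b = malloc(8) -> b = 0; heap: [0-7 ALLOC][8-23 FREE]
Op 4: b = realloc(b, 10) -> b = 0; heap: [0-9 ALLOC][10-23 FREE]
Op 5: b = realloc(b, 10) -> b = 0; heap: [0-9 ALLOC][10-23 FREE]
Op 6: c = malloc(3) -> c = 10; heap: [0-9 ALLOC][10-12 ALLOC][13-23 FREE]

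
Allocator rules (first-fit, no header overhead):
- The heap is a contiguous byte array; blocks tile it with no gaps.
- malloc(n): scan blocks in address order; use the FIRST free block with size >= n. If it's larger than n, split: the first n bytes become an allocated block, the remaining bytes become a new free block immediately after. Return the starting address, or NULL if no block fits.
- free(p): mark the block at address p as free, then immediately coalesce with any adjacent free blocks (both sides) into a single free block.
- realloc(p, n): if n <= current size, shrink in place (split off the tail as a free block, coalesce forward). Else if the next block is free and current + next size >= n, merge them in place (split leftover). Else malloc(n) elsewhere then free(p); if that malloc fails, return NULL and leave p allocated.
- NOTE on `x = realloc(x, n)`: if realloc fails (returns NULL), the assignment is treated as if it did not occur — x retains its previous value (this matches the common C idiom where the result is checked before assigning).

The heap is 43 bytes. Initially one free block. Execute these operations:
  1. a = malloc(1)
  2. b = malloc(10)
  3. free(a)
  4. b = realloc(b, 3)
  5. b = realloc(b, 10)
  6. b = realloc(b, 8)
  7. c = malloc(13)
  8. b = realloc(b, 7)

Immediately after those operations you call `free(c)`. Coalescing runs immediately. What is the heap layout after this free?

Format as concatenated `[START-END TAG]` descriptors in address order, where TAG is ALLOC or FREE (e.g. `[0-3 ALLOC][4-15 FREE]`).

Op 1: a = malloc(1) -> a = 0; heap: [0-0 ALLOC][1-42 FREE]
Op 2: b = malloc(10) -> b = 1; heap: [0-0 ALLOC][1-10 ALLOC][11-42 FREE]
Op 3: free(a) -> (freed a); heap: [0-0 FREE][1-10 ALLOC][11-42 FREE]
Op 4: b = realloc(b, 3) -> b = 1; heap: [0-0 FREE][1-3 ALLOC][4-42 FREE]
Op 5: b = realloc(b, 10) -> b = 1; heap: [0-0 FREE][1-10 ALLOC][11-42 FREE]
Op 6: b = realloc(b, 8) -> b = 1; heap: [0-0 FREE][1-8 ALLOC][9-42 FREE]
Op 7: c = malloc(13) -> c = 9; heap: [0-0 FREE][1-8 ALLOC][9-21 ALLOC][22-42 FREE]
Op 8: b = realloc(b, 7) -> b = 1; heap: [0-0 FREE][1-7 ALLOC][8-8 FREE][9-21 ALLOC][22-42 FREE]
free(c): c = 9 -> block [9-21 ALLOC]; mark free, coalesce with adjacent free neighbors -> [0-0 FREE][1-7 ALLOC][8-42 FREE]

Answer: [0-0 FREE][1-7 ALLOC][8-42 FREE]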